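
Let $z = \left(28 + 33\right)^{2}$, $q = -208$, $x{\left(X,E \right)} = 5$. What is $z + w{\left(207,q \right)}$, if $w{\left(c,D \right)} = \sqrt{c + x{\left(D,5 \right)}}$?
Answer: $3721 + 2 \sqrt{53} \approx 3735.6$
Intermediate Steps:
$w{\left(c,D \right)} = \sqrt{5 + c}$ ($w{\left(c,D \right)} = \sqrt{c + 5} = \sqrt{5 + c}$)
$z = 3721$ ($z = 61^{2} = 3721$)
$z + w{\left(207,q \right)} = 3721 + \sqrt{5 + 207} = 3721 + \sqrt{212} = 3721 + 2 \sqrt{53}$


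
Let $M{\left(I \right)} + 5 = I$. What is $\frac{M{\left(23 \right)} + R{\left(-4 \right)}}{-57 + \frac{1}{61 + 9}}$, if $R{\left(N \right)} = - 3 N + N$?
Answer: $- \frac{1820}{3989} \approx -0.45625$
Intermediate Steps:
$M{\left(I \right)} = -5 + I$
$R{\left(N \right)} = - 2 N$
$\frac{M{\left(23 \right)} + R{\left(-4 \right)}}{-57 + \frac{1}{61 + 9}} = \frac{\left(-5 + 23\right) - -8}{-57 + \frac{1}{61 + 9}} = \frac{18 + 8}{-57 + \frac{1}{70}} = \frac{26}{-57 + \frac{1}{70}} = \frac{26}{- \frac{3989}{70}} = 26 \left(- \frac{70}{3989}\right) = - \frac{1820}{3989}$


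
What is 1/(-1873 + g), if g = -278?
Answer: -1/2151 ≈ -0.00046490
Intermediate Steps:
1/(-1873 + g) = 1/(-1873 - 278) = 1/(-2151) = -1/2151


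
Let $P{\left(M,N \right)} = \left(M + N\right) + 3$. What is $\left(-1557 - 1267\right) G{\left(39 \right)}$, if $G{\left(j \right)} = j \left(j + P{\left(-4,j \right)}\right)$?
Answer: $-8480472$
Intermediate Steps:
$P{\left(M,N \right)} = 3 + M + N$
$G{\left(j \right)} = j \left(-1 + 2 j\right)$ ($G{\left(j \right)} = j \left(j + \left(3 - 4 + j\right)\right) = j \left(j + \left(-1 + j\right)\right) = j \left(-1 + 2 j\right)$)
$\left(-1557 - 1267\right) G{\left(39 \right)} = \left(-1557 - 1267\right) 39 \left(-1 + 2 \cdot 39\right) = - 2824 \cdot 39 \left(-1 + 78\right) = - 2824 \cdot 39 \cdot 77 = \left(-2824\right) 3003 = -8480472$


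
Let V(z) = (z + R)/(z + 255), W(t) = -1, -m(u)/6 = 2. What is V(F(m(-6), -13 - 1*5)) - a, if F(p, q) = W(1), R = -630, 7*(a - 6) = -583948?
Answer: 148307707/1778 ≈ 83413.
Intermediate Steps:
m(u) = -12 (m(u) = -6*2 = -12)
a = -583906/7 (a = 6 + (⅐)*(-583948) = 6 - 583948/7 = -583906/7 ≈ -83415.)
F(p, q) = -1
V(z) = (-630 + z)/(255 + z) (V(z) = (z - 630)/(z + 255) = (-630 + z)/(255 + z))
V(F(m(-6), -13 - 1*5)) - a = (-630 - 1)/(255 - 1) - 1*(-583906/7) = -631/254 + 583906/7 = 148307707/1778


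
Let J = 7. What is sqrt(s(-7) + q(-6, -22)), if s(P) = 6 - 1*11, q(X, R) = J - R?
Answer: 2*sqrt(6) ≈ 4.8990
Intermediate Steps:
q(X, R) = 7 - R
s(P) = -5 (s(P) = 6 - 11 = -5)
sqrt(s(-7) + q(-6, -22)) = sqrt(-5 + (7 - 1*(-22))) = sqrt(-5 + (7 + 22)) = sqrt(-5 + 29) = sqrt(24) = 2*sqrt(6)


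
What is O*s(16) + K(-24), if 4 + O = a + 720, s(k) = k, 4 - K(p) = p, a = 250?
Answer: 15484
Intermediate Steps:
K(p) = 4 - p
O = 966 (O = -4 + (250 + 720) = -4 + 970 = 966)
O*s(16) + K(-24) = 966*16 + (4 - 1*(-24)) = 15456 + (4 + 24) = 15456 + 28 = 15484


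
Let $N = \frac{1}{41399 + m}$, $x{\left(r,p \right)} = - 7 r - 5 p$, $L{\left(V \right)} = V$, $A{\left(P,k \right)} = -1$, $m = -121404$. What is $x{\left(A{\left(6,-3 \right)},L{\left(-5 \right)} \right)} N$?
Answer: $- \frac{32}{80005} \approx -0.00039998$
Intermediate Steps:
$N = - \frac{1}{80005}$ ($N = \frac{1}{41399 - 121404} = \frac{1}{-80005} = - \frac{1}{80005} \approx -1.2499 \cdot 10^{-5}$)
$x{\left(A{\left(6,-3 \right)},L{\left(-5 \right)} \right)} N = \left(\left(-7\right) \left(-1\right) - -25\right) \left(- \frac{1}{80005}\right) = \left(7 + 25\right) \left(- \frac{1}{80005}\right) = 32 \left(- \frac{1}{80005}\right) = - \frac{32}{80005}$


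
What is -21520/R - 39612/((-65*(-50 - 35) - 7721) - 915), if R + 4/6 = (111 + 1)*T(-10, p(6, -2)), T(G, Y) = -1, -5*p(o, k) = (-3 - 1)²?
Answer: 35705836/175253 ≈ 203.74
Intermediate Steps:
p(o, k) = -16/5 (p(o, k) = -(-3 - 1)²/5 = -⅕*(-4)² = -⅕*16 = -16/5)
R = -338/3 (R = -⅔ + (111 + 1)*(-1) = -⅔ + 112*(-1) = -⅔ - 112 = -338/3 ≈ -112.67)
-21520/R - 39612/((-65*(-50 - 35) - 7721) - 915) = -21520/(-338/3) - 39612/((-65*(-50 - 35) - 7721) - 915) = -21520*(-3/338) - 39612/((-65*(-85) - 7721) - 915) = 32280/169 - 39612/((5525 - 7721) - 915) = 32280/169 - 39612/(-2196 - 915) = 32280/169 - 39612/(-3111) = 32280/169 - 39612*(-1/3111) = 32280/169 + 13204/1037 = 35705836/175253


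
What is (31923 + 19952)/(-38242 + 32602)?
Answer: -10375/1128 ≈ -9.1977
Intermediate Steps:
(31923 + 19952)/(-38242 + 32602) = 51875/(-5640) = 51875*(-1/5640) = -10375/1128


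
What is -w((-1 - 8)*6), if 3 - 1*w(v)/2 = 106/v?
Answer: -268/27 ≈ -9.9259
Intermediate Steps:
w(v) = 6 - 212/v
-w((-1 - 8)*6) = -(6 - 212*1/(6*(-1 - 8))) = -(6 - 212/((-9*6))) = -(6 - 212/(-54)) = -(6 - 212*(-1/54)) = -(6 + 106/27) = -1*268/27 = -268/27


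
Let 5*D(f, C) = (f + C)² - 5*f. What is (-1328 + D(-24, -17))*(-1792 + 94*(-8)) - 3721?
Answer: 12291811/5 ≈ 2.4584e+6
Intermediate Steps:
D(f, C) = -f + (C + f)²/5 (D(f, C) = ((f + C)² - 5*f)/5 = ((C + f)² - 5*f)/5 = -f + (C + f)²/5)
(-1328 + D(-24, -17))*(-1792 + 94*(-8)) - 3721 = (-1328 + (-1*(-24) + (-17 - 24)²/5))*(-1792 + 94*(-8)) - 3721 = (-1328 + (24 + (⅕)*(-41)²))*(-1792 - 752) - 3721 = (-1328 + (24 + (⅕)*1681))*(-2544) - 3721 = (-1328 + (24 + 1681/5))*(-2544) - 3721 = (-1328 + 1801/5)*(-2544) - 3721 = -4839/5*(-2544) - 3721 = 12310416/5 - 3721 = 12291811/5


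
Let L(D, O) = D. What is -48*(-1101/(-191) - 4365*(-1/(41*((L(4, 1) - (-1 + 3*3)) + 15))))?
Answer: -63852768/86141 ≈ -741.26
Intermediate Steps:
-48*(-1101/(-191) - 4365*(-1/(41*((L(4, 1) - (-1 + 3*3)) + 15)))) = -48*(-1101/(-191) - 4365*(-1/(41*((4 - (-1 + 3*3)) + 15)))) = -48*(-1101*(-1/191) - 4365*(-1/(41*((4 - (-1 + 9)) + 15)))) = -48*(1101/191 - 4365*(-1/(41*((4 - 1*8) + 15)))) = -48*(1101/191 - 4365*(-1/(41*((4 - 8) + 15)))) = -48*(1101/191 - 4365*(-1/(41*(-4 + 15)))) = -48*(1101/191 - 4365/(11*(-41))) = -48*(1101/191 - 4365/(-451)) = -48*(1101/191 - 4365*(-1/451)) = -48*(1101/191 + 4365/451) = -48*1330266/86141 = -63852768/86141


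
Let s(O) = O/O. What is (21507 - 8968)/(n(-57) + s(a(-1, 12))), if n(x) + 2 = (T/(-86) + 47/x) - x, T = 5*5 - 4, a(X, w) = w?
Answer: 61466178/269273 ≈ 228.27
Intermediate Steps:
s(O) = 1
T = 21 (T = 25 - 4 = 21)
n(x) = -193/86 - x + 47/x (n(x) = -2 + ((21/(-86) + 47/x) - x) = -2 + ((21*(-1/86) + 47/x) - x) = -2 + ((-21/86 + 47/x) - x) = -2 + (-21/86 - x + 47/x) = -193/86 - x + 47/x)
(21507 - 8968)/(n(-57) + s(a(-1, 12))) = (21507 - 8968)/((-193/86 - 1*(-57) + 47/(-57)) + 1) = 12539/((-193/86 + 57 + 47*(-1/57)) + 1) = 12539/((-193/86 + 57 - 47/57) + 1) = 12539/(264371/4902 + 1) = 12539/(269273/4902) = 12539*(4902/269273) = 61466178/269273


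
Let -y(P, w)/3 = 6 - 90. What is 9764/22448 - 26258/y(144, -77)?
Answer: -36686191/353556 ≈ -103.76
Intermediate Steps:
y(P, w) = 252 (y(P, w) = -3*(6 - 90) = -3*(-84) = 252)
9764/22448 - 26258/y(144, -77) = 9764/22448 - 26258/252 = 9764*(1/22448) - 26258*1/252 = 2441/5612 - 13129/126 = -36686191/353556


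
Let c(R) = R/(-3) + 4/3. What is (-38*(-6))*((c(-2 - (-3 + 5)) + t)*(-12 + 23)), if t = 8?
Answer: 26752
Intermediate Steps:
c(R) = 4/3 - R/3 (c(R) = R*(-⅓) + 4*(⅓) = -R/3 + 4/3 = 4/3 - R/3)
(-38*(-6))*((c(-2 - (-3 + 5)) + t)*(-12 + 23)) = (-38*(-6))*(((4/3 - (-2 - (-3 + 5))/3) + 8)*(-12 + 23)) = 228*(((4/3 - (-2 - 1*2)/3) + 8)*11) = 228*(((4/3 - (-2 - 2)/3) + 8)*11) = 228*(((4/3 - ⅓*(-4)) + 8)*11) = 228*(((4/3 + 4/3) + 8)*11) = 228*((8/3 + 8)*11) = 228*((32/3)*11) = 228*(352/3) = 26752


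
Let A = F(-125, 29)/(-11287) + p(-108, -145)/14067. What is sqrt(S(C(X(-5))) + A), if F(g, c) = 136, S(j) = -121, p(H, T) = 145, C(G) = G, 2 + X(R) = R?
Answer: I*sqrt(338929316859763686)/52924743 ≈ 11.0*I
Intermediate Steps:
X(R) = -2 + R
A = -276497/158774229 (A = 136/(-11287) + 145/14067 = 136*(-1/11287) + 145*(1/14067) = -136/11287 + 145/14067 = -276497/158774229 ≈ -0.0017414)
sqrt(S(C(X(-5))) + A) = sqrt(-121 - 276497/158774229) = sqrt(-19211958206/158774229) = I*sqrt(338929316859763686)/52924743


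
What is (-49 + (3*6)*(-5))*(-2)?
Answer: 278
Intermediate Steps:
(-49 + (3*6)*(-5))*(-2) = (-49 + 18*(-5))*(-2) = (-49 - 90)*(-2) = -139*(-2) = 278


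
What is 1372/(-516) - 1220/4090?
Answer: -156025/52761 ≈ -2.9572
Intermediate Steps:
1372/(-516) - 1220/4090 = 1372*(-1/516) - 1220*1/4090 = -343/129 - 122/409 = -156025/52761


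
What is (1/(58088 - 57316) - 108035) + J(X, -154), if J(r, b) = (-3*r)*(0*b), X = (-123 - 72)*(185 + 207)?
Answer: -83403019/772 ≈ -1.0804e+5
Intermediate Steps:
X = -76440 (X = -195*392 = -76440)
J(r, b) = 0 (J(r, b) = -3*r*0 = 0)
(1/(58088 - 57316) - 108035) + J(X, -154) = (1/(58088 - 57316) - 108035) + 0 = (1/772 - 108035) + 0 = -83403019/772 + 0 = -83403019/772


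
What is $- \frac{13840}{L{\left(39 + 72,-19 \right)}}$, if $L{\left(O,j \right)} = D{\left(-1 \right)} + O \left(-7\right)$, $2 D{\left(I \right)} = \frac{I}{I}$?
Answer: $\frac{27680}{1553} \approx 17.824$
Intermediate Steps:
$D{\left(I \right)} = \frac{1}{2}$ ($D{\left(I \right)} = \frac{I \frac{1}{I}}{2} = \frac{1}{2} \cdot 1 = \frac{1}{2}$)
$L{\left(O,j \right)} = \frac{1}{2} - 7 O$ ($L{\left(O,j \right)} = \frac{1}{2} + O \left(-7\right) = \frac{1}{2} - 7 O$)
$- \frac{13840}{L{\left(39 + 72,-19 \right)}} = - \frac{13840}{\frac{1}{2} - 7 \left(39 + 72\right)} = - \frac{13840}{\frac{1}{2} - 777} = - \frac{13840}{- \frac{1553}{2}} = \left(-13840\right) \left(- \frac{2}{1553}\right) = \frac{27680}{1553}$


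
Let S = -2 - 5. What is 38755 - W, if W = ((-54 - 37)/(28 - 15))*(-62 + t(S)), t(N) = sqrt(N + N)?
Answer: 38321 + 7*I*sqrt(14) ≈ 38321.0 + 26.192*I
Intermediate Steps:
S = -7
t(N) = sqrt(2)*sqrt(N) (t(N) = sqrt(2*N) = sqrt(2)*sqrt(N))
W = 434 - 7*I*sqrt(14) (W = ((-54 - 37)/(28 - 15))*(-62 + sqrt(2)*sqrt(-7)) = (-91/13)*(-62 + sqrt(2)*(I*sqrt(7))) = (-91*1/13)*(-62 + I*sqrt(14)) = -7*(-62 + I*sqrt(14)) = 434 - 7*I*sqrt(14) ≈ 434.0 - 26.192*I)
38755 - W = 38755 - (434 - 7*I*sqrt(14)) = 38755 + (-434 + 7*I*sqrt(14)) = 38321 + 7*I*sqrt(14)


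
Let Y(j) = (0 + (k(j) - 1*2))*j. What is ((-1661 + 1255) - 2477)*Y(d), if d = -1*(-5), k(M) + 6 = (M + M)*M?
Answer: -605430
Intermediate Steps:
k(M) = -6 + 2*M**2 (k(M) = -6 + (M + M)*M = -6 + (2*M)*M = -6 + 2*M**2)
d = 5
Y(j) = j*(-8 + 2*j**2) (Y(j) = (0 + ((-6 + 2*j**2) - 1*2))*j = (0 + ((-6 + 2*j**2) - 2))*j = (0 + (-8 + 2*j**2))*j = (-8 + 2*j**2)*j = j*(-8 + 2*j**2))
((-1661 + 1255) - 2477)*Y(d) = ((-1661 + 1255) - 2477)*(2*5*(-4 + 5**2)) = (-406 - 2477)*(2*5*(-4 + 25)) = -5766*5*21 = -2883*210 = -605430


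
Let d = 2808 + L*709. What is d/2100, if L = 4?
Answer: 1411/525 ≈ 2.6876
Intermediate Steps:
d = 5644 (d = 2808 + 4*709 = 2808 + 2836 = 5644)
d/2100 = 5644/2100 = 5644*(1/2100) = 1411/525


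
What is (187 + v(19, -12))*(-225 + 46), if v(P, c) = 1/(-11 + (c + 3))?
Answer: -669281/20 ≈ -33464.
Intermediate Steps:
v(P, c) = 1/(-8 + c) (v(P, c) = 1/(-11 + (3 + c)) = 1/(-8 + c))
(187 + v(19, -12))*(-225 + 46) = (187 + 1/(-8 - 12))*(-225 + 46) = (187 + 1/(-20))*(-179) = (187 - 1/20)*(-179) = (3739/20)*(-179) = -669281/20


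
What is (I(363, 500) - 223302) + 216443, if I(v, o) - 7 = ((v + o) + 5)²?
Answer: 746572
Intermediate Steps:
I(v, o) = 7 + (5 + o + v)² (I(v, o) = 7 + ((v + o) + 5)² = 7 + ((o + v) + 5)² = 7 + (5 + o + v)²)
(I(363, 500) - 223302) + 216443 = ((7 + (5 + 500 + 363)²) - 223302) + 216443 = ((7 + 868²) - 223302) + 216443 = ((7 + 753424) - 223302) + 216443 = (753431 - 223302) + 216443 = 530129 + 216443 = 746572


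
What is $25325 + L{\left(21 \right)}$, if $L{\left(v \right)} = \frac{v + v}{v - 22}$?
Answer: $25283$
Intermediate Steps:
$L{\left(v \right)} = \frac{2 v}{-22 + v}$
$25325 + L{\left(21 \right)} = 25325 + 2 \cdot 21 \frac{1}{-22 + 21} = 25325 + 2 \cdot 21 \frac{1}{-1} = 25325 + 2 \cdot 21 \left(-1\right) = 25325 - 42 = 25283$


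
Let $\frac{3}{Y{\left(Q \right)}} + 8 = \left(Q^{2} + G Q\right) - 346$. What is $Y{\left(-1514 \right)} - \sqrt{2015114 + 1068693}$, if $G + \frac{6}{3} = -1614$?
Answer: $\frac{3}{4738466} - \sqrt{3083807} \approx -1756.1$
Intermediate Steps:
$G = -1616$ ($G = -2 - 1614 = -1616$)
$Y{\left(Q \right)} = \frac{3}{-354 + Q^{2} - 1616 Q}$ ($Y{\left(Q \right)} = \frac{3}{-8 - \left(346 - Q^{2} + 1616 Q\right)} = \frac{3}{-354 + Q^{2} - 1616 Q}$)
$Y{\left(-1514 \right)} - \sqrt{2015114 + 1068693} = \frac{3}{-354 + \left(-1514\right)^{2} - -2446624} - \sqrt{2015114 + 1068693} = \frac{3}{-354 + 2292196 + 2446624} - \sqrt{3083807} = \frac{3}{4738466} - \sqrt{3083807}$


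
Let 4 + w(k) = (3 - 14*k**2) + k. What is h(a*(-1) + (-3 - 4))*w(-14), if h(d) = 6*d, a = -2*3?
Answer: 16554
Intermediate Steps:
a = -6
w(k) = -1 + k - 14*k**2 (w(k) = -4 + ((3 - 14*k**2) + k) = -4 + (3 + k - 14*k**2) = -1 + k - 14*k**2)
h(a*(-1) + (-3 - 4))*w(-14) = (6*(-6*(-1) + (-3 - 4)))*(-1 - 14 - 14*(-14)**2) = (6*(6 - 7))*(-1 - 14 - 14*196) = (6*(-1))*(-1 - 14 - 2744) = -6*(-2759) = 16554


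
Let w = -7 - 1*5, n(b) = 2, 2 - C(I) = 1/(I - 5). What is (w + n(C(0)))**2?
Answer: 100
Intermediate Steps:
C(I) = 2 - 1/(-5 + I) (C(I) = 2 - 1/(I - 5) = 2 - 1/(-5 + I))
w = -12 (w = -7 - 5 = -12)
(w + n(C(0)))**2 = (-12 + 2)**2 = (-10)**2 = 100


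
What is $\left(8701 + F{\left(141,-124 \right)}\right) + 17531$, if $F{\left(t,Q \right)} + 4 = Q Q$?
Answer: $41604$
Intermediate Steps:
$F{\left(t,Q \right)} = -4 + Q^{2}$ ($F{\left(t,Q \right)} = -4 + Q Q = -4 + Q^{2}$)
$\left(8701 + F{\left(141,-124 \right)}\right) + 17531 = \left(8701 - \left(4 - \left(-124\right)^{2}\right)\right) + 17531 = \left(8701 + \left(-4 + 15376\right)\right) + 17531 = \left(8701 + 15372\right) + 17531 = 24073 + 17531 = 41604$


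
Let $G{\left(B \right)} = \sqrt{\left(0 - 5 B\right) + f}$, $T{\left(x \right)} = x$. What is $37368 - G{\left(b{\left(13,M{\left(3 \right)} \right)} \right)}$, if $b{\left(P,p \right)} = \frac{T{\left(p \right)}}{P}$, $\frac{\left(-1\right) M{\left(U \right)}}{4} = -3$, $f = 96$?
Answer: $37368 - \frac{6 \sqrt{429}}{13} \approx 37358.0$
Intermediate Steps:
$M{\left(U \right)} = 12$ ($M{\left(U \right)} = \left(-4\right) \left(-3\right) = 12$)
$b{\left(P,p \right)} = \frac{p}{P}$
$G{\left(B \right)} = \sqrt{96 - 5 B}$ ($G{\left(B \right)} = \sqrt{\left(0 - 5 B\right) + 96} = \sqrt{- 5 B + 96} = \sqrt{96 - 5 B}$)
$37368 - G{\left(b{\left(13,M{\left(3 \right)} \right)} \right)} = 37368 - \sqrt{96 - 5 \cdot \frac{12}{13}} = 37368 - \sqrt{96 - 5 \cdot 12 \cdot \frac{1}{13}} = 37368 - \sqrt{96 - \frac{60}{13}} = 37368 - \sqrt{\frac{1188}{13}} = 37368 - \frac{6 \sqrt{429}}{13}$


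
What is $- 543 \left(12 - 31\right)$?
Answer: $10317$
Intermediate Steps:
$- 543 \left(12 - 31\right) = \left(-543\right) \left(-19\right) = 10317$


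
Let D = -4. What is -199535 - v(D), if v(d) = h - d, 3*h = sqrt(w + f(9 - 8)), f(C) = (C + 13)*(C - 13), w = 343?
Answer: -199539 - 5*sqrt(7)/3 ≈ -1.9954e+5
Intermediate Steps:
f(C) = (-13 + C)*(13 + C) (f(C) = (13 + C)*(-13 + C) = (-13 + C)*(13 + C))
h = 5*sqrt(7)/3 (h = sqrt(343 + (-169 + (9 - 8)**2))/3 = sqrt(343 + (-169 + 1**2))/3 = sqrt(343 + (-169 + 1))/3 = sqrt(343 - 168)/3 = sqrt(175)/3 = (5*sqrt(7))/3 = 5*sqrt(7)/3 ≈ 4.4096)
v(d) = -d + 5*sqrt(7)/3 (v(d) = 5*sqrt(7)/3 - d = -d + 5*sqrt(7)/3)
-199535 - v(D) = -199535 - (-1*(-4) + 5*sqrt(7)/3) = -199535 - (4 + 5*sqrt(7)/3) = -199535 + (-4 - 5*sqrt(7)/3) = -199539 - 5*sqrt(7)/3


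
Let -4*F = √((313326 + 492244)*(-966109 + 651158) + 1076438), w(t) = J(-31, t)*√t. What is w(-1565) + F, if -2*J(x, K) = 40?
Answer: I*(-√63428500158 - 40*√1565)/2 ≈ -1.2672e+5*I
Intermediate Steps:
J(x, K) = -20 (J(x, K) = -½*40 = -20)
w(t) = -20*√t
F = -I*√63428500158/2 (F = -√((313326 + 492244)*(-966109 + 651158) + 1076438)/4 = -√(805570*(-314951) + 1076438)/4 = -√(-253715077070 + 1076438)/4 = -I*√63428500158/2 ≈ -1.2593e+5*I)
w(-1565) + F = -20*I*√1565 - I*√63428500158/2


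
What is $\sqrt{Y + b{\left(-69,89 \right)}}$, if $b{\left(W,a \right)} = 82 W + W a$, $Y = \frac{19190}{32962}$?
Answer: $\frac{2 i \sqrt{801181475311}}{16481} \approx 108.62 i$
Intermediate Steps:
$Y = \frac{9595}{16481}$ ($Y = 19190 \cdot \frac{1}{32962} = \frac{9595}{16481} \approx 0.58219$)
$\sqrt{Y + b{\left(-69,89 \right)}} = \sqrt{\frac{9595}{16481} - 69 \left(82 + 89\right)} = \sqrt{\frac{9595}{16481} - 11799} = \sqrt{- \frac{194449724}{16481}} = \frac{2 i \sqrt{801181475311}}{16481}$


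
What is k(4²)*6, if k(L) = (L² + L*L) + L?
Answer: 3168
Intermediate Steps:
k(L) = L + 2*L² (k(L) = (L² + L²) + L = 2*L² + L = L + 2*L²)
k(4²)*6 = (4²*(1 + 2*4²))*6 = (16*(1 + 2*16))*6 = (16*(1 + 32))*6 = (16*33)*6 = 528*6 = 3168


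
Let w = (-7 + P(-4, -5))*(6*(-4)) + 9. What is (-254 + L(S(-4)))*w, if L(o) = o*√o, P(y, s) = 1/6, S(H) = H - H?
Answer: -43942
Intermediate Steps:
S(H) = 0
P(y, s) = ⅙ (P(y, s) = 1*(⅙) = ⅙)
L(o) = o^(3/2)
w = 173 (w = (-7 + ⅙)*(6*(-4)) + 9 = -41/6*(-24) + 9 = 164 + 9 = 173)
(-254 + L(S(-4)))*w = (-254 + 0^(3/2))*173 = (-254 + 0)*173 = -254*173 = -43942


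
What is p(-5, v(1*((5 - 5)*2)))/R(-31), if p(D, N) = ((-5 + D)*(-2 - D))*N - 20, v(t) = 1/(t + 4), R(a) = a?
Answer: 55/62 ≈ 0.88710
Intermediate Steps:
v(t) = 1/(4 + t)
p(D, N) = -20 + N*(-5 + D)*(-2 - D) (p(D, N) = N*(-5 + D)*(-2 - D) - 20 = -20 + N*(-5 + D)*(-2 - D))
p(-5, v(1*((5 - 5)*2)))/R(-31) = (-20 + 10/(4 + 1*((5 - 5)*2)) - 1*(-5)**2/(4 + 1*((5 - 5)*2)) + 3*(-5)/(4 + 1*((5 - 5)*2)))/(-31) = (-20 + 10/(4 + 1*(0*2)) - 1*25/(4 + 1*(0*2)) + 3*(-5)/(4 + 1*(0*2)))*(-1/31) = (-20 + 10/(4 + 1*0) - 1*25/(4 + 1*0) + 3*(-5)/(4 + 1*0))*(-1/31) = (-20 + 10/(4 + 0) - 1*25/(4 + 0) + 3*(-5)/(4 + 0))*(-1/31) = (-20 + 10/4 - 1*25/4 + 3*(-5)/4)*(-1/31) = (-20 + 10*(1/4) - 1*1/4*25 + 3*(-5)*(1/4))*(-1/31) = (-20 + 5/2 - 25/4 - 15/4)*(-1/31) = -55/2*(-1/31) = 55/62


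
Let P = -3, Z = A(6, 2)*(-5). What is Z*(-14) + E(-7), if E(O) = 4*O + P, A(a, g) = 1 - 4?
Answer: -241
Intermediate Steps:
A(a, g) = -3
Z = 15 (Z = -3*(-5) = 15)
E(O) = -3 + 4*O (E(O) = 4*O - 3 = -3 + 4*O)
Z*(-14) + E(-7) = 15*(-14) + (-3 + 4*(-7)) = -210 + (-3 - 28) = -210 - 31 = -241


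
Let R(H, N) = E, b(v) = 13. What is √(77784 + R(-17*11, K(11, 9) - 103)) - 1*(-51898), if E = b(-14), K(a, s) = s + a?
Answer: 51898 + √77797 ≈ 52177.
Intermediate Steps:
K(a, s) = a + s
E = 13
R(H, N) = 13
√(77784 + R(-17*11, K(11, 9) - 103)) - 1*(-51898) = √(77784 + 13) - 1*(-51898) = √77797 + 51898 = 51898 + √77797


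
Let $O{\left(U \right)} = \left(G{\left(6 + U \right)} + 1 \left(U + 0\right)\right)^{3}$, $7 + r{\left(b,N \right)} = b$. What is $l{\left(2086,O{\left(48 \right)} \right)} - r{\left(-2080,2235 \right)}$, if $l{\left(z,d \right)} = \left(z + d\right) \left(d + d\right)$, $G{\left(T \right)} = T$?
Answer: $2256752200391$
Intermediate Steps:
$r{\left(b,N \right)} = -7 + b$
$O{\left(U \right)} = \left(6 + 2 U\right)^{3}$ ($O{\left(U \right)} = \left(\left(6 + U\right) + 1 \left(U + 0\right)\right)^{3} = \left(\left(6 + U\right) + 1 U\right)^{3} = \left(\left(6 + U\right) + U\right)^{3} = \left(6 + 2 U\right)^{3}$)
$l{\left(z,d \right)} = 2 d \left(d + z\right)$ ($l{\left(z,d \right)} = \left(d + z\right) 2 d = 2 d \left(d + z\right)$)
$l{\left(2086,O{\left(48 \right)} \right)} - r{\left(-2080,2235 \right)} = 2 \cdot 8 \left(3 + 48\right)^{3} \left(8 \left(3 + 48\right)^{3} + 2086\right) - \left(-7 - 2080\right) = 2 \cdot 8 \cdot 51^{3} \left(8 \cdot 51^{3} + 2086\right) - -2087 = 2 \cdot 8 \cdot 132651 \left(8 \cdot 132651 + 2086\right) + 2087 = 2 \cdot 1061208 \left(1061208 + 2086\right) + 2087 = 2 \cdot 1061208 \cdot 1063294 + 2087 = 2256752198304 + 2087 = 2256752200391$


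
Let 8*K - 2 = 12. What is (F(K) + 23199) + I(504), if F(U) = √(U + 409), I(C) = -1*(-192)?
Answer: 23391 + √1643/2 ≈ 23411.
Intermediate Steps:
K = 7/4 (K = ¼ + (⅛)*12 = ¼ + 3/2 = 7/4 ≈ 1.7500)
I(C) = 192
F(U) = √(409 + U)
(F(K) + 23199) + I(504) = (√(409 + 7/4) + 23199) + 192 = (√(1643/4) + 23199) + 192 = (√1643/2 + 23199) + 192 = (23199 + √1643/2) + 192 = 23391 + √1643/2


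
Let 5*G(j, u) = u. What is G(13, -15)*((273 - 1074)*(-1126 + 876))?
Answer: -600750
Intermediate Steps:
G(j, u) = u/5
G(13, -15)*((273 - 1074)*(-1126 + 876)) = ((⅕)*(-15))*((273 - 1074)*(-1126 + 876)) = -(-2403)*(-250) = -3*200250 = -600750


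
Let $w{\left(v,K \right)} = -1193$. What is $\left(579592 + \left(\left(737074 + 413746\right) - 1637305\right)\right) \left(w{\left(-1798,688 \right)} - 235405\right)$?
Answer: $-22028929986$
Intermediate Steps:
$\left(579592 + \left(\left(737074 + 413746\right) - 1637305\right)\right) \left(w{\left(-1798,688 \right)} - 235405\right) = \left(579592 + \left(\left(737074 + 413746\right) - 1637305\right)\right) \left(-1193 - 235405\right) = \left(579592 + \left(1150820 - 1637305\right)\right) \left(-236598\right) = \left(579592 - 486485\right) \left(-236598\right) = 93107 \left(-236598\right) = -22028929986$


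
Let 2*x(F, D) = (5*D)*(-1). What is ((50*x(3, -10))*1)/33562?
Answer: 625/16781 ≈ 0.037244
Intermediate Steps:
x(F, D) = -5*D/2 (x(F, D) = ((5*D)*(-1))/2 = (-5*D)/2 = -5*D/2)
((50*x(3, -10))*1)/33562 = ((50*(-5/2*(-10)))*1)/33562 = ((50*25)*1)*(1/33562) = (1250*1)*(1/33562) = 1250*(1/33562) = 625/16781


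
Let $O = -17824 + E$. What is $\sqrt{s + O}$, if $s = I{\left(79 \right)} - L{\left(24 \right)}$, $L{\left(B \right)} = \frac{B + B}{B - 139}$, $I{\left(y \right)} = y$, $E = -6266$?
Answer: $\frac{i \sqrt{317539955}}{115} \approx 154.95 i$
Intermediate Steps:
$L{\left(B \right)} = \frac{2 B}{-139 + B}$
$s = \frac{9133}{115}$ ($s = 79 - 2 \cdot 24 \frac{1}{-139 + 24} = 79 - 2 \cdot 24 \frac{1}{-115} = 79 - 2 \cdot 24 \left(- \frac{1}{115}\right) = 79 - - \frac{48}{115} = 79 + \frac{48}{115} = \frac{9133}{115} \approx 79.417$)
$O = -24090$ ($O = -17824 - 6266 = -24090$)
$\sqrt{s + O} = \sqrt{\frac{9133}{115} - 24090} = \sqrt{- \frac{2761217}{115}} = \frac{i \sqrt{317539955}}{115}$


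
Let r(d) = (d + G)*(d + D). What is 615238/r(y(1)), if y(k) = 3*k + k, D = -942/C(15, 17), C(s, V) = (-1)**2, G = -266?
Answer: 307619/122878 ≈ 2.5034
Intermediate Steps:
C(s, V) = 1
D = -942 (D = -942/1 = -942*1 = -942)
y(k) = 4*k
r(d) = (-942 + d)*(-266 + d) (r(d) = (d - 266)*(d - 942) = (-266 + d)*(-942 + d) = (-942 + d)*(-266 + d))
615238/r(y(1)) = 615238/(250572 + (4*1)**2 - 4832) = 615238/(250572 + 4**2 - 1208*4) = 615238/(250572 + 16 - 4832) = 615238/245756 = 615238*(1/245756) = 307619/122878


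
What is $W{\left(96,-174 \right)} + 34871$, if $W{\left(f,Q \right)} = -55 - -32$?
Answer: $34848$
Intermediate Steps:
$W{\left(f,Q \right)} = -23$ ($W{\left(f,Q \right)} = -55 + 32 = -23$)
$W{\left(96,-174 \right)} + 34871 = -23 + 34871 = 34848$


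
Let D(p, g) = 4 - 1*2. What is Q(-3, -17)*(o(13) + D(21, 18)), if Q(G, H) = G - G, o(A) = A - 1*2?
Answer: 0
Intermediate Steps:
D(p, g) = 2 (D(p, g) = 4 - 2 = 2)
o(A) = -2 + A (o(A) = A - 2 = -2 + A)
Q(G, H) = 0
Q(-3, -17)*(o(13) + D(21, 18)) = 0*((-2 + 13) + 2) = 0*(11 + 2) = 0*13 = 0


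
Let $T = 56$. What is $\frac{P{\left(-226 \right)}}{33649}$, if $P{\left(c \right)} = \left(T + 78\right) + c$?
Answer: $- \frac{4}{1463} \approx -0.0027341$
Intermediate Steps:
$P{\left(c \right)} = 134 + c$ ($P{\left(c \right)} = \left(56 + 78\right) + c = 134 + c$)
$\frac{P{\left(-226 \right)}}{33649} = \frac{134 - 226}{33649} = \left(-92\right) \frac{1}{33649} = - \frac{4}{1463}$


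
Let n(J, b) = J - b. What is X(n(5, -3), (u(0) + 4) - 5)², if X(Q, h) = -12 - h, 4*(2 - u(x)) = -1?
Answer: 2809/16 ≈ 175.56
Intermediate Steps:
u(x) = 9/4 (u(x) = 2 - ¼*(-1) = 2 + ¼ = 9/4)
X(n(5, -3), (u(0) + 4) - 5)² = (-12 - ((9/4 + 4) - 5))² = (-12 - (25/4 - 5))² = (-12 - 1*5/4)² = (-12 - 5/4)² = (-53/4)² = 2809/16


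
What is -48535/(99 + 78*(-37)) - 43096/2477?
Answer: 112643/6903399 ≈ 0.016317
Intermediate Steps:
-48535/(99 + 78*(-37)) - 43096/2477 = -48535/(99 - 2886) - 43096*1/2477 = -48535/(-2787) - 43096/2477 = -48535*(-1/2787) - 43096/2477 = 48535/2787 - 43096/2477 = 112643/6903399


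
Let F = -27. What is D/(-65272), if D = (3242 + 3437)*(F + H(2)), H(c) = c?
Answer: 166975/65272 ≈ 2.5581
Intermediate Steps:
D = -166975 (D = (3242 + 3437)*(-27 + 2) = 6679*(-25) = -166975)
D/(-65272) = -166975/(-65272) = -166975*(-1/65272) = 166975/65272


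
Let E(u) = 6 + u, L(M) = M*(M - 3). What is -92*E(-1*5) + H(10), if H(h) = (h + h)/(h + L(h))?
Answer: -367/4 ≈ -91.750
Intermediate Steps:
L(M) = M*(-3 + M)
H(h) = 2*h/(h + h*(-3 + h)) (H(h) = (h + h)/(h + h*(-3 + h)) = (2*h)/(h + h*(-3 + h)) = 2*h/(h + h*(-3 + h)))
-92*E(-1*5) + H(10) = -92*(6 - 1*5) + 2/(-2 + 10) = -92*(6 - 5) + 2/8 = -92*1 + 2*(⅛) = -92 + ¼ = -367/4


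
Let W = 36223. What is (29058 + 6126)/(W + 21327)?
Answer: 17592/28775 ≈ 0.61136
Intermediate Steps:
(29058 + 6126)/(W + 21327) = (29058 + 6126)/(36223 + 21327) = 35184/57550 = 35184*(1/57550) = 17592/28775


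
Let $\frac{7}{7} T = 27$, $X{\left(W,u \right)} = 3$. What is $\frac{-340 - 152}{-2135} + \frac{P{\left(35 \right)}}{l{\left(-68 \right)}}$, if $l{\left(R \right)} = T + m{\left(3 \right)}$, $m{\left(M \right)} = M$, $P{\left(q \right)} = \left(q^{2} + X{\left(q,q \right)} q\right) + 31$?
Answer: $\frac{584099}{12810} \approx 45.597$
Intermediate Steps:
$T = 27$
$P{\left(q \right)} = 31 + q^{2} + 3 q$ ($P{\left(q \right)} = \left(q^{2} + 3 q\right) + 31 = 31 + q^{2} + 3 q$)
$l{\left(R \right)} = 30$ ($l{\left(R \right)} = 27 + 3 = 30$)
$\frac{-340 - 152}{-2135} + \frac{P{\left(35 \right)}}{l{\left(-68 \right)}} = \frac{-340 - 152}{-2135} + \frac{31 + 35^{2} + 3 \cdot 35}{30} = \left(-340 - 152\right) \left(- \frac{1}{2135}\right) + \left(31 + 1225 + 105\right) \frac{1}{30} = \left(-492\right) \left(- \frac{1}{2135}\right) + 1361 \cdot \frac{1}{30} = \frac{492}{2135} + \frac{1361}{30} = \frac{584099}{12810}$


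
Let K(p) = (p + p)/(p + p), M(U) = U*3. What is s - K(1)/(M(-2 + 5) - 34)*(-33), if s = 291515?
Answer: 7287842/25 ≈ 2.9151e+5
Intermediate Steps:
M(U) = 3*U
K(p) = 1 (K(p) = (2*p)/((2*p)) = (2*p)*(1/(2*p)) = 1)
s - K(1)/(M(-2 + 5) - 34)*(-33) = 291515 - 1/(3*(-2 + 5) - 34)*(-33) = 291515 - 1/(3*3 - 34)*(-33) = 291515 - 1/(9 - 34)*(-33) = 291515 - 1/(-25)*(-33) = 291515 - (-1/25*1)*(-33) = 291515 - (-1)*(-33)/25 = 291515 - 1*33/25 = 291515 - 33/25 = 7287842/25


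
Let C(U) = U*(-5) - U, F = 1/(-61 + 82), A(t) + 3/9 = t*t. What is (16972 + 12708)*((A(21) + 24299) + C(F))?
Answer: 2202794480/3 ≈ 7.3426e+8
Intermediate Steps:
A(t) = -1/3 + t**2 (A(t) = -1/3 + t*t = -1/3 + t**2)
F = 1/21 ≈ 0.047619
C(U) = -6*U (C(U) = -5*U - U = -6*U)
(16972 + 12708)*((A(21) + 24299) + C(F)) = (16972 + 12708)*(((-1/3 + 21**2) + 24299) - 6*1/21) = 29680*(((-1/3 + 441) + 24299) - 2/7) = 29680*((1322/3 + 24299) - 2/7) = 29680*(74219/3 - 2/7) = 29680*(519527/21) = 2202794480/3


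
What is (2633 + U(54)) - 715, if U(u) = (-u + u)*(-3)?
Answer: 1918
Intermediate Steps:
U(u) = 0 (U(u) = 0*(-3) = 0)
(2633 + U(54)) - 715 = (2633 + 0) - 715 = 2633 - 715 = 1918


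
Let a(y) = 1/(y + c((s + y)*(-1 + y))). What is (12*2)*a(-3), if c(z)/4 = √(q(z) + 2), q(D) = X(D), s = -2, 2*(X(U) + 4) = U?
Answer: 72/119 + 192*√2/119 ≈ 2.8868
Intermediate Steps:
X(U) = -4 + U/2
q(D) = -4 + D/2
c(z) = 4*√(-2 + z/2) (c(z) = 4*√((-4 + z/2) + 2) = 4*√(-2 + z/2))
a(y) = 1/(y + 2*√(-8 + 2*(-1 + y)*(-2 + y))) (a(y) = 1/(y + 2*√(-8 + 2*((-2 + y)*(-1 + y)))) = 1/(y + 2*√(-8 + 2*((-1 + y)*(-2 + y)))) = 1/(y + 2*√(-8 + 2*(-1 + y)*(-2 + y))))
(12*2)*a(-3) = (12*2)/(-3 + 2*√2*√(-2 + (-3)² - 3*(-3))) = 24/(-3 + 2*√2*√(-2 + 9 + 9)) = 24/(-3 + 2*√2*√16) = 24/(-3 + 2*√2*4) = 24/(-3 + 8*√2)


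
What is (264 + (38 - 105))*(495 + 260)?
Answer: 148735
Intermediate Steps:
(264 + (38 - 105))*(495 + 260) = (264 - 67)*755 = 197*755 = 148735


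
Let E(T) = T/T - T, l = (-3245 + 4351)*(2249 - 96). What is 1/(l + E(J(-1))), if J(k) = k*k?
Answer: 1/2381218 ≈ 4.1995e-7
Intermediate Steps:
J(k) = k**2
l = 2381218 (l = 1106*2153 = 2381218)
E(T) = 1 - T
1/(l + E(J(-1))) = 1/(2381218 + (1 - 1*(-1)**2)) = 1/(2381218 + (1 - 1*1)) = 1/(2381218 + (1 - 1)) = 1/(2381218 + 0) = 1/2381218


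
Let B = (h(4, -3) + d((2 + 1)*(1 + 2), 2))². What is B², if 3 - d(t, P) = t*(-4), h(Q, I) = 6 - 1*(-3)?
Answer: 5308416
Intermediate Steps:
h(Q, I) = 9 (h(Q, I) = 6 + 3 = 9)
d(t, P) = 3 + 4*t (d(t, P) = 3 - t*(-4) = 3 - (-4)*t = 3 + 4*t)
B = 2304 (B = (9 + (3 + 4*((2 + 1)*(1 + 2))))² = (9 + (3 + 4*(3*3)))² = (9 + (3 + 4*9))² = (9 + (3 + 36))² = (9 + 39)² = 48² = 2304)
B² = 2304² = 5308416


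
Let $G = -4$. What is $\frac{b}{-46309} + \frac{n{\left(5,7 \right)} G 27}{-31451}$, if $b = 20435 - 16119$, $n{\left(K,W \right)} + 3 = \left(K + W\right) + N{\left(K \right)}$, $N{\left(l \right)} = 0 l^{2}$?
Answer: $- \frac{90730168}{1456464359} \approx -0.062295$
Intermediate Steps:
$N{\left(l \right)} = 0$
$n{\left(K,W \right)} = -3 + K + W$ ($n{\left(K,W \right)} = -3 + \left(\left(K + W\right) + 0\right) = -3 + \left(K + W\right) = -3 + K + W$)
$b = 4316$
$\frac{b}{-46309} + \frac{n{\left(5,7 \right)} G 27}{-31451} = \frac{4316}{-46309} + \frac{\left(-3 + 5 + 7\right) \left(-4\right) 27}{-31451} = 4316 \left(- \frac{1}{46309}\right) + 9 \left(-4\right) 27 \left(- \frac{1}{31451}\right) = - \frac{4316}{46309} + \left(-36\right) 27 \left(- \frac{1}{31451}\right) = - \frac{4316}{46309} - - \frac{972}{31451} = - \frac{4316}{46309} + \frac{972}{31451} = - \frac{90730168}{1456464359}$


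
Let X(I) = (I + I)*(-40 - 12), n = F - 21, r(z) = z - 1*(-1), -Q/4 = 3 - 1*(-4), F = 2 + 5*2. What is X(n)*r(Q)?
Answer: -25272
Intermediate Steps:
F = 12 (F = 2 + 10 = 12)
Q = -28 (Q = -4*(3 - 1*(-4)) = -4*(3 + 4) = -4*7 = -28)
r(z) = 1 + z (r(z) = z + 1 = 1 + z)
n = -9 (n = 12 - 21 = -9)
X(I) = -104*I (X(I) = (2*I)*(-52) = -104*I)
X(n)*r(Q) = (-104*(-9))*(1 - 28) = 936*(-27) = -25272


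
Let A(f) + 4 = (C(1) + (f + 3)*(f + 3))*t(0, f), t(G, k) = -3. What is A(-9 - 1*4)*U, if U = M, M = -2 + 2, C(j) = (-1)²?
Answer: 0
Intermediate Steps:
C(j) = 1
M = 0
A(f) = -7 - 3*(3 + f)² (A(f) = -4 + (1 + (f + 3)*(f + 3))*(-3) = -4 + (1 + (3 + f)*(3 + f))*(-3) = -4 + (1 + (3 + f)²)*(-3) = -4 + (-3 - 3*(3 + f)²) = -7 - 3*(3 + f)²)
U = 0
A(-9 - 1*4)*U = (-7 - 3*(3 + (-9 - 1*4))²)*0 = (-7 - 3*(3 + (-9 - 4))²)*0 = (-7 - 3*(3 - 13)²)*0 = (-7 - 3*(-10)²)*0 = (-7 - 3*100)*0 = (-7 - 300)*0 = -307*0 = 0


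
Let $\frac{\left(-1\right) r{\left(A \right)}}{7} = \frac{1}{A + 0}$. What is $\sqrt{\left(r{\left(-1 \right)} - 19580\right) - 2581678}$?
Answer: $i \sqrt{2601251} \approx 1612.8 i$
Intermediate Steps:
$r{\left(A \right)} = - \frac{7}{A}$ ($r{\left(A \right)} = - \frac{7}{A + 0} = - \frac{7}{A}$)
$\sqrt{\left(r{\left(-1 \right)} - 19580\right) - 2581678} = \sqrt{\left(- \frac{7}{-1} - 19580\right) - 2581678} = \sqrt{\left(\left(-7\right) \left(-1\right) - 19580\right) - 2581678} = \sqrt{\left(7 - 19580\right) - 2581678} = \sqrt{-19573 - 2581678} = \sqrt{-2601251} = i \sqrt{2601251}$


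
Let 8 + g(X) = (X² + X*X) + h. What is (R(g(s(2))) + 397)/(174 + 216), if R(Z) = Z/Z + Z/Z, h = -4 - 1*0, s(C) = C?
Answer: 133/130 ≈ 1.0231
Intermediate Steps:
h = -4 (h = -4 + 0 = -4)
g(X) = -12 + 2*X² (g(X) = -8 + ((X² + X*X) - 4) = -8 + ((X² + X²) - 4) = -8 + (2*X² - 4) = -8 + (-4 + 2*X²) = -12 + 2*X²)
R(Z) = 2 (R(Z) = 1 + 1 = 2)
(R(g(s(2))) + 397)/(174 + 216) = (2 + 397)/(174 + 216) = 399/390 = 399*(1/390) = 133/130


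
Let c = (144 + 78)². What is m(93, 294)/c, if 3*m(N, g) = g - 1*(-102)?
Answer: 11/4107 ≈ 0.0026784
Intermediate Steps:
m(N, g) = 34 + g/3 (m(N, g) = (g - 1*(-102))/3 = (g + 102)/3 = (102 + g)/3 = 34 + g/3)
c = 49284 (c = 222² = 49284)
m(93, 294)/c = (34 + (⅓)*294)/49284 = (34 + 98)*(1/49284) = 132*(1/49284) = 11/4107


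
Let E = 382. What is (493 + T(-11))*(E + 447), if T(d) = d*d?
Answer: 509006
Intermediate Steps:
T(d) = d²
(493 + T(-11))*(E + 447) = (493 + (-11)²)*(382 + 447) = (493 + 121)*829 = 614*829 = 509006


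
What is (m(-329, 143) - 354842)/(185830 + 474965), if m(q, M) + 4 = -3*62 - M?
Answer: -71035/132159 ≈ -0.53750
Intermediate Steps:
m(q, M) = -190 - M (m(q, M) = -4 + (-3*62 - M) = -4 + (-186 - M) = -190 - M)
(m(-329, 143) - 354842)/(185830 + 474965) = ((-190 - 1*143) - 354842)/(185830 + 474965) = ((-190 - 143) - 354842)/660795 = (-333 - 354842)*(1/660795) = -355175*1/660795 = -71035/132159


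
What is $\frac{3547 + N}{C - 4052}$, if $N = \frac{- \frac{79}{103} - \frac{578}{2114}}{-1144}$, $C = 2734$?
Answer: $- \frac{220886686599}{82077411416} \approx -2.6912$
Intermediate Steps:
$N = \frac{56635}{62274212}$ ($N = \left(\left(-79\right) \frac{1}{103} - \frac{289}{1057}\right) \left(- \frac{1}{1144}\right) = \left(- \frac{79}{103} - \frac{289}{1057}\right) \left(- \frac{1}{1144}\right) = \left(- \frac{113270}{108871}\right) \left(- \frac{1}{1144}\right) = \frac{56635}{62274212} \approx 0.00090945$)
$\frac{3547 + N}{C - 4052} = \frac{3547 + \frac{56635}{62274212}}{2734 - 4052} = \frac{220886686599}{62274212 \left(-1318\right)} = \frac{220886686599}{62274212} \left(- \frac{1}{1318}\right) = - \frac{220886686599}{82077411416}$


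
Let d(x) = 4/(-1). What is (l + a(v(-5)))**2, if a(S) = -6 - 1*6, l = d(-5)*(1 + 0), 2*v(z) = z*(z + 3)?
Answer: 256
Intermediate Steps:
d(x) = -4 (d(x) = 4*(-1) = -4)
v(z) = z*(3 + z)/2 (v(z) = (z*(z + 3))/2 = (z*(3 + z))/2 = z*(3 + z)/2)
l = -4 (l = -4*(1 + 0) = -4*1 = -4)
a(S) = -12 (a(S) = -6 - 6 = -12)
(l + a(v(-5)))**2 = (-4 - 12)**2 = (-16)**2 = 256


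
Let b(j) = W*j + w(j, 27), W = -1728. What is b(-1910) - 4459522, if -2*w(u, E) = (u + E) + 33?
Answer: -1158117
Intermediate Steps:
w(u, E) = -33/2 - E/2 - u/2 (w(u, E) = -((u + E) + 33)/2 = -((E + u) + 33)/2 = -(33 + E + u)/2 = -33/2 - E/2 - u/2)
b(j) = -30 - 3457*j/2 (b(j) = -1728*j + (-33/2 - ½*27 - j/2) = -1728*j + (-33/2 - 27/2 - j/2) = -1728*j + (-30 - j/2) = -30 - 3457*j/2)
b(-1910) - 4459522 = (-30 - 3457/2*(-1910)) - 4459522 = (-30 + 3301435) - 4459522 = 3301405 - 4459522 = -1158117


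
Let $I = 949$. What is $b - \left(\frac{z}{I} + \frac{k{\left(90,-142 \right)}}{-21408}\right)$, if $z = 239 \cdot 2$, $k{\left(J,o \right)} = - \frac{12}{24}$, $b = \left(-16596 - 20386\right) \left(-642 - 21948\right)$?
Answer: $\frac{33945243558270923}{40632384} \approx 8.3542 \cdot 10^{8}$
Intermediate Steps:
$b = 835423380$ ($b = \left(-36982\right) \left(-22590\right) = 835423380$)
$k{\left(J,o \right)} = - \frac{1}{2}$ ($k{\left(J,o \right)} = \left(-12\right) \frac{1}{24} = - \frac{1}{2}$)
$z = 478$
$b - \left(\frac{z}{I} + \frac{k{\left(90,-142 \right)}}{-21408}\right) = 835423380 - \left(\frac{478}{949} - \frac{1}{2 \left(-21408\right)}\right) = 835423380 - \left(478 \cdot \frac{1}{949} - - \frac{1}{42816}\right) = 835423380 - \left(\frac{478}{949} + \frac{1}{42816}\right) = 835423380 - \frac{20466997}{40632384} = \frac{33945243558270923}{40632384}$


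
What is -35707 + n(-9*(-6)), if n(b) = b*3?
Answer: -35545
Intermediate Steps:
n(b) = 3*b
-35707 + n(-9*(-6)) = -35707 + 3*(-9*(-6)) = -35707 + 3*54 = -35707 + 162 = -35545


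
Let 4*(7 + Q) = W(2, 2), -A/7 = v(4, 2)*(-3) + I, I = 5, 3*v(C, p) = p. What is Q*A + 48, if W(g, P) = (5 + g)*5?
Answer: 45/4 ≈ 11.250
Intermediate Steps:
v(C, p) = p/3
W(g, P) = 25 + 5*g
A = -21 (A = -7*(((1/3)*2)*(-3) + 5) = -7*((2/3)*(-3) + 5) = -7*(-2 + 5) = -7*3 = -21)
Q = 7/4 (Q = -7 + (25 + 5*2)/4 = -7 + (25 + 10)/4 = -7 + (1/4)*35 = -7 + 35/4 = 7/4 ≈ 1.7500)
Q*A + 48 = (7/4)*(-21) + 48 = -147/4 + 48 = 45/4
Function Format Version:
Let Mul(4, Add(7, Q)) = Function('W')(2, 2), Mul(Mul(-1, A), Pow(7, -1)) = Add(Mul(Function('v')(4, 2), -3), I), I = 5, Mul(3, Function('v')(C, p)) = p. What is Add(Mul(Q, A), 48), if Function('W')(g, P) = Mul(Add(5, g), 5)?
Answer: Rational(45, 4) ≈ 11.250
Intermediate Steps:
Function('v')(C, p) = Mul(Rational(1, 3), p)
Function('W')(g, P) = Add(25, Mul(5, g))
A = -21 (A = Mul(-7, Add(Mul(Mul(Rational(1, 3), 2), -3), 5)) = Mul(-7, Add(Mul(Rational(2, 3), -3), 5)) = Mul(-7, Add(-2, 5)) = Mul(-7, 3) = -21)
Q = Rational(7, 4) (Q = Add(-7, Mul(Rational(1, 4), Add(25, Mul(5, 2)))) = Add(-7, Mul(Rational(1, 4), Add(25, 10))) = Add(-7, Mul(Rational(1, 4), 35)) = Add(-7, Rational(35, 4)) = Rational(7, 4) ≈ 1.7500)
Add(Mul(Q, A), 48) = Add(Mul(Rational(7, 4), -21), 48) = Add(Rational(-147, 4), 48) = Rational(45, 4)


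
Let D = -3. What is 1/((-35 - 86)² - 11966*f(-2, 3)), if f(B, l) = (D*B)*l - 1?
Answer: -1/188781 ≈ -5.2971e-6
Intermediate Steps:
f(B, l) = -1 - 3*B*l (f(B, l) = (-3*B)*l - 1 = -3*B*l - 1 = -1 - 3*B*l)
1/((-35 - 86)² - 11966*f(-2, 3)) = 1/((-35 - 86)² - 11966*(-1 - 3*(-2)*3)) = 1/((-121)² - 11966*(-1 + 18)) = 1/(14641 - 11966*17) = 1/(14641 - 203422) = 1/(-188781) = -1/188781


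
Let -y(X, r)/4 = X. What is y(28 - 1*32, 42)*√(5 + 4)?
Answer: 48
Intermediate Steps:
y(X, r) = -4*X
y(28 - 1*32, 42)*√(5 + 4) = (-4*(28 - 1*32))*√(5 + 4) = (-4*(28 - 32))*√9 = -4*(-4)*3 = 16*3 = 48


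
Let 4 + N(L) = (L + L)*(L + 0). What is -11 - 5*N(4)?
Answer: -151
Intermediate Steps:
N(L) = -4 + 2*L² (N(L) = -4 + (L + L)*(L + 0) = -4 + (2*L)*L = -4 + 2*L²)
-11 - 5*N(4) = -11 - 5*(-4 + 2*4²) = -11 - 5*(-4 + 2*16) = -11 - 5*(-4 + 32) = -11 - 5*28 = -11 - 140 = -151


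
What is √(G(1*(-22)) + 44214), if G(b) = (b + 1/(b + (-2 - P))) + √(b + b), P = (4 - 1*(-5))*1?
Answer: √(48125055 + 2178*I*√11)/33 ≈ 210.22 + 0.015777*I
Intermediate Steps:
P = 9 (P = (4 + 5)*1 = 9*1 = 9)
G(b) = b + 1/(-11 + b) + √2*√b (G(b) = (b + 1/(b + (-2 - 1*9))) + √(b + b) = (b + 1/(b + (-2 - 9))) + √(2*b) = (b + 1/(b - 11)) + √2*√b = (b + 1/(-11 + b)) + √2*√b = b + 1/(-11 + b) + √2*√b)
√(G(1*(-22)) + 44214) = √((-1 - (1*(-22))² + 11*(1*(-22)) - √2*(1*(-22))^(3/2) + 11*√2*√(1*(-22)))/(11 - (-22)) + 44214) = √((-1 - 1*(-22)² + 11*(-22) - √2*(-22)^(3/2) + 11*√2*√(-22))/(11 - 1*(-22)) + 44214) = √((-1 - 1*484 - 242 - √2*(-22*I*√22) + 11*√2*(I*√22))/(11 + 22) + 44214) = √((-1 - 484 - 242 + 44*I*√11 + 22*I*√11)/33 + 44214) = √((-727 + 66*I*√11)/33 + 44214) = √((-727/33 + 2*I*√11) + 44214) = √(1458335/33 + 2*I*√11)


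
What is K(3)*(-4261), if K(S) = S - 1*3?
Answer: 0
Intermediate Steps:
K(S) = -3 + S (K(S) = S - 3 = -3 + S)
K(3)*(-4261) = (-3 + 3)*(-4261) = 0*(-4261) = 0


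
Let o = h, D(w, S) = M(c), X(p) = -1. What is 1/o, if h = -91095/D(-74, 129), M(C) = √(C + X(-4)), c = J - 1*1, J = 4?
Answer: -√2/91095 ≈ -1.5525e-5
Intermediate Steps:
c = 3 (c = 4 - 1*1 = 4 - 1 = 3)
M(C) = √(-1 + C) (M(C) = √(C - 1) = √(-1 + C))
D(w, S) = √2 (D(w, S) = √(-1 + 3) = √2)
h = -91095*√2/2 ≈ -64414.
o = -91095*√2/2 ≈ -64414.
1/o = 1/(-91095*√2/2) = -√2/91095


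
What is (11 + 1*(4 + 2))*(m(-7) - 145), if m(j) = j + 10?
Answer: -2414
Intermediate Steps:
m(j) = 10 + j
(11 + 1*(4 + 2))*(m(-7) - 145) = (11 + 1*(4 + 2))*((10 - 7) - 145) = (11 + 1*6)*(3 - 145) = (11 + 6)*(-142) = 17*(-142) = -2414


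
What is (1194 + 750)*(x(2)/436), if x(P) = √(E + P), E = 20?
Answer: 486*√22/109 ≈ 20.913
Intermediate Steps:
x(P) = √(20 + P)
(1194 + 750)*(x(2)/436) = (1194 + 750)*(√(20 + 2)/436) = 1944*(√22*(1/436)) = 1944*(√22/436) = 486*√22/109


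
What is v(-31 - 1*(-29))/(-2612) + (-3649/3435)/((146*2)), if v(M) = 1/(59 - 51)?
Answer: -19313131/5239776480 ≈ -0.0036859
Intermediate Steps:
v(M) = ⅛ (v(M) = 1/8 = ⅛)
v(-31 - 1*(-29))/(-2612) + (-3649/3435)/((146*2)) = (⅛)/(-2612) + (-3649/3435)/((146*2)) = (⅛)*(-1/2612) - 3649*1/3435/292 = -1/20896 - 3649/3435*1/292 = -1/20896 - 3649/1003020 = -19313131/5239776480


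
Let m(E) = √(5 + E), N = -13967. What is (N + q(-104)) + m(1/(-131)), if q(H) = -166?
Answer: -14133 + √85674/131 ≈ -14131.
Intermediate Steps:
(N + q(-104)) + m(1/(-131)) = (-13967 - 166) + √(5 + 1/(-131)) = -14133 + √(5 - 1/131) = -14133 + √(654/131) = -14133 + √85674/131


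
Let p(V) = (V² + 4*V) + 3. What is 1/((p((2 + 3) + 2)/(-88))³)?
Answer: -1331/1000 ≈ -1.3310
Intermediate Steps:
p(V) = 3 + V² + 4*V
1/((p((2 + 3) + 2)/(-88))³) = 1/(((3 + ((2 + 3) + 2)² + 4*((2 + 3) + 2))/(-88))³) = 1/(((3 + (5 + 2)² + 4*(5 + 2))*(-1/88))³) = 1/(((3 + 7² + 4*7)*(-1/88))³) = 1/(((3 + 49 + 28)*(-1/88))³) = 1/((80*(-1/88))³) = 1/((-10/11)³) = 1/(-1000/1331) = -1331/1000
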